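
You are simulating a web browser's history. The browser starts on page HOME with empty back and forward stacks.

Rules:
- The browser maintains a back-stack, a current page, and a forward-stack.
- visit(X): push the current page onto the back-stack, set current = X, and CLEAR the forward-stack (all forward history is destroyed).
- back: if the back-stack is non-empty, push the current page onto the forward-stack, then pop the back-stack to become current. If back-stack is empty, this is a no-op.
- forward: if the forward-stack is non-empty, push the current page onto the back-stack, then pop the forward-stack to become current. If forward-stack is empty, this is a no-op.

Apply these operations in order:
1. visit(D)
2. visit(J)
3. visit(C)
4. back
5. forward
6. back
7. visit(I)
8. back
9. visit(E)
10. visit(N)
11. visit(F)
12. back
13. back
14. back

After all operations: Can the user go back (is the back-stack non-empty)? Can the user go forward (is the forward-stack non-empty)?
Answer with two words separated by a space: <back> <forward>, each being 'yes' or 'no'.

After 1 (visit(D)): cur=D back=1 fwd=0
After 2 (visit(J)): cur=J back=2 fwd=0
After 3 (visit(C)): cur=C back=3 fwd=0
After 4 (back): cur=J back=2 fwd=1
After 5 (forward): cur=C back=3 fwd=0
After 6 (back): cur=J back=2 fwd=1
After 7 (visit(I)): cur=I back=3 fwd=0
After 8 (back): cur=J back=2 fwd=1
After 9 (visit(E)): cur=E back=3 fwd=0
After 10 (visit(N)): cur=N back=4 fwd=0
After 11 (visit(F)): cur=F back=5 fwd=0
After 12 (back): cur=N back=4 fwd=1
After 13 (back): cur=E back=3 fwd=2
After 14 (back): cur=J back=2 fwd=3

Answer: yes yes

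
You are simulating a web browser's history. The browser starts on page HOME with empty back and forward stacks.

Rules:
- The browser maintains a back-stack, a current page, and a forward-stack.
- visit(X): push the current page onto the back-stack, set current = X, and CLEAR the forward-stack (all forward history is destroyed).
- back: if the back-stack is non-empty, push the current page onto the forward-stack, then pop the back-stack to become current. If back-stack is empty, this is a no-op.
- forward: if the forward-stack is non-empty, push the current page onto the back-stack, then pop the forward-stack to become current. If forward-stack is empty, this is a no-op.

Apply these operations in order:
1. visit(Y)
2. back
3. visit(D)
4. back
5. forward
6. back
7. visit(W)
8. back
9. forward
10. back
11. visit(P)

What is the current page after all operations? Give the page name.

After 1 (visit(Y)): cur=Y back=1 fwd=0
After 2 (back): cur=HOME back=0 fwd=1
After 3 (visit(D)): cur=D back=1 fwd=0
After 4 (back): cur=HOME back=0 fwd=1
After 5 (forward): cur=D back=1 fwd=0
After 6 (back): cur=HOME back=0 fwd=1
After 7 (visit(W)): cur=W back=1 fwd=0
After 8 (back): cur=HOME back=0 fwd=1
After 9 (forward): cur=W back=1 fwd=0
After 10 (back): cur=HOME back=0 fwd=1
After 11 (visit(P)): cur=P back=1 fwd=0

Answer: P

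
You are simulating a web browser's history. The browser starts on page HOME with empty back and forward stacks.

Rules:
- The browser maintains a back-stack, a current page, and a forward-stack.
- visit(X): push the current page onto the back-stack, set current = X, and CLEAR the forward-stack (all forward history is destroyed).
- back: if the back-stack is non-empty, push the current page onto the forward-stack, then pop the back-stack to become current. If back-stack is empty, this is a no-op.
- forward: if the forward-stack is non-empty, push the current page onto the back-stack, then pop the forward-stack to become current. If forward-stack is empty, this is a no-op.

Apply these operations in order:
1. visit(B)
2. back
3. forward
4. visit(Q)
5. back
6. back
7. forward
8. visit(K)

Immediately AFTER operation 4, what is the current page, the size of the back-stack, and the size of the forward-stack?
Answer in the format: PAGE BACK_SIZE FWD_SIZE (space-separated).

After 1 (visit(B)): cur=B back=1 fwd=0
After 2 (back): cur=HOME back=0 fwd=1
After 3 (forward): cur=B back=1 fwd=0
After 4 (visit(Q)): cur=Q back=2 fwd=0

Q 2 0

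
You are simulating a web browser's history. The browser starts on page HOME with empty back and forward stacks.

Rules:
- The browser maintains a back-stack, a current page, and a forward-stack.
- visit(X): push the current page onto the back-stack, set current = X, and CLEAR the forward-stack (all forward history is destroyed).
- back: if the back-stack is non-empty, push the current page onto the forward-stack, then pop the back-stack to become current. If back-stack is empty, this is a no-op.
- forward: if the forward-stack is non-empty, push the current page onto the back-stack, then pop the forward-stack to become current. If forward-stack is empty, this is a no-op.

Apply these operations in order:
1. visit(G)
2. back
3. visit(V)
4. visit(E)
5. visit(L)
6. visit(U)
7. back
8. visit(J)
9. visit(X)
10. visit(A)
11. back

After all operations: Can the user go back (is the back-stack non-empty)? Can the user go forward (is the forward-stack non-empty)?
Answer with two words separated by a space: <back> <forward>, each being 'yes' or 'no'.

After 1 (visit(G)): cur=G back=1 fwd=0
After 2 (back): cur=HOME back=0 fwd=1
After 3 (visit(V)): cur=V back=1 fwd=0
After 4 (visit(E)): cur=E back=2 fwd=0
After 5 (visit(L)): cur=L back=3 fwd=0
After 6 (visit(U)): cur=U back=4 fwd=0
After 7 (back): cur=L back=3 fwd=1
After 8 (visit(J)): cur=J back=4 fwd=0
After 9 (visit(X)): cur=X back=5 fwd=0
After 10 (visit(A)): cur=A back=6 fwd=0
After 11 (back): cur=X back=5 fwd=1

Answer: yes yes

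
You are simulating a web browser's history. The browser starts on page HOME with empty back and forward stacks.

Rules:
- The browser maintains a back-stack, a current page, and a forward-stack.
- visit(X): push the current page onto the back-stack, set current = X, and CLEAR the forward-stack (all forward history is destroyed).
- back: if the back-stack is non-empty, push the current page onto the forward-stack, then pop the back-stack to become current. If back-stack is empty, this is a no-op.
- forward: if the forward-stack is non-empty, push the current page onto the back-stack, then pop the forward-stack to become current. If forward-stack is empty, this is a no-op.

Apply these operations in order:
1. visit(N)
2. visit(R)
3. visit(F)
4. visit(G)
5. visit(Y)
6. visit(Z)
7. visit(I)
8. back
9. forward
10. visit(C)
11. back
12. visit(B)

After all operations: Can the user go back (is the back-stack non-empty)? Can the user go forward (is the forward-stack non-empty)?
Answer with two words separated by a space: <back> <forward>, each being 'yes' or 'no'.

After 1 (visit(N)): cur=N back=1 fwd=0
After 2 (visit(R)): cur=R back=2 fwd=0
After 3 (visit(F)): cur=F back=3 fwd=0
After 4 (visit(G)): cur=G back=4 fwd=0
After 5 (visit(Y)): cur=Y back=5 fwd=0
After 6 (visit(Z)): cur=Z back=6 fwd=0
After 7 (visit(I)): cur=I back=7 fwd=0
After 8 (back): cur=Z back=6 fwd=1
After 9 (forward): cur=I back=7 fwd=0
After 10 (visit(C)): cur=C back=8 fwd=0
After 11 (back): cur=I back=7 fwd=1
After 12 (visit(B)): cur=B back=8 fwd=0

Answer: yes no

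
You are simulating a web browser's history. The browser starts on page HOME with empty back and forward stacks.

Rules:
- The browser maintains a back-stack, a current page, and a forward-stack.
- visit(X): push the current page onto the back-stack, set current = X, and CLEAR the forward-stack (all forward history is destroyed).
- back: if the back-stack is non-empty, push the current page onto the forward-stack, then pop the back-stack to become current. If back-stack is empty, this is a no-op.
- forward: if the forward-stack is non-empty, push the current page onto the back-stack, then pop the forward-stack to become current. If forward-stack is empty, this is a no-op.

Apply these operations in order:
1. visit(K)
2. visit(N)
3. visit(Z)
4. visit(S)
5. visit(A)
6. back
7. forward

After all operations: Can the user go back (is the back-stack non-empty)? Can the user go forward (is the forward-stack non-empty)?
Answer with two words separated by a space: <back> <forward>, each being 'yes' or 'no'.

Answer: yes no

Derivation:
After 1 (visit(K)): cur=K back=1 fwd=0
After 2 (visit(N)): cur=N back=2 fwd=0
After 3 (visit(Z)): cur=Z back=3 fwd=0
After 4 (visit(S)): cur=S back=4 fwd=0
After 5 (visit(A)): cur=A back=5 fwd=0
After 6 (back): cur=S back=4 fwd=1
After 7 (forward): cur=A back=5 fwd=0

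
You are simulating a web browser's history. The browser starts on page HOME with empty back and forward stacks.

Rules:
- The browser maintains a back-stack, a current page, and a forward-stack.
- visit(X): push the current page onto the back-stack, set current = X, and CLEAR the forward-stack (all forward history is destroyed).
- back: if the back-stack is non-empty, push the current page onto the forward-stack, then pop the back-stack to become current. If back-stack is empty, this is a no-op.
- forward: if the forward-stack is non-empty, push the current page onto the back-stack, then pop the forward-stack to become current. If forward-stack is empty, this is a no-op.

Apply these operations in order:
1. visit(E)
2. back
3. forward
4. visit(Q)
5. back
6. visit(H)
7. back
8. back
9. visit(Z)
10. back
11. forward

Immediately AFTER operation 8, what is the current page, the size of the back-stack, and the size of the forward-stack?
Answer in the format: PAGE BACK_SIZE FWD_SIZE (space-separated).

After 1 (visit(E)): cur=E back=1 fwd=0
After 2 (back): cur=HOME back=0 fwd=1
After 3 (forward): cur=E back=1 fwd=0
After 4 (visit(Q)): cur=Q back=2 fwd=0
After 5 (back): cur=E back=1 fwd=1
After 6 (visit(H)): cur=H back=2 fwd=0
After 7 (back): cur=E back=1 fwd=1
After 8 (back): cur=HOME back=0 fwd=2

HOME 0 2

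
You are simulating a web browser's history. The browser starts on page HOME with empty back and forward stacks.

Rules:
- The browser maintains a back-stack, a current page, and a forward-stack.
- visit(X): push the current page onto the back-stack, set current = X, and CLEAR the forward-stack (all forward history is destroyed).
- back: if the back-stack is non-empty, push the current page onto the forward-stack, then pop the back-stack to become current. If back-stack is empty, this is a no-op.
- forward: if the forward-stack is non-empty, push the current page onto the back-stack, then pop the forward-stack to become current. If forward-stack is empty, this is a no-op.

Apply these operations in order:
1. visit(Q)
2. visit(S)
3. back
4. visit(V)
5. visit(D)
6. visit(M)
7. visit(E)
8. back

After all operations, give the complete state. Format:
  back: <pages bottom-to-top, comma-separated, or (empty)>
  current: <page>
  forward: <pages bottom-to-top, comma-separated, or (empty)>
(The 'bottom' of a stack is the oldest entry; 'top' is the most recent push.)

Answer: back: HOME,Q,V,D
current: M
forward: E

Derivation:
After 1 (visit(Q)): cur=Q back=1 fwd=0
After 2 (visit(S)): cur=S back=2 fwd=0
After 3 (back): cur=Q back=1 fwd=1
After 4 (visit(V)): cur=V back=2 fwd=0
After 5 (visit(D)): cur=D back=3 fwd=0
After 6 (visit(M)): cur=M back=4 fwd=0
After 7 (visit(E)): cur=E back=5 fwd=0
After 8 (back): cur=M back=4 fwd=1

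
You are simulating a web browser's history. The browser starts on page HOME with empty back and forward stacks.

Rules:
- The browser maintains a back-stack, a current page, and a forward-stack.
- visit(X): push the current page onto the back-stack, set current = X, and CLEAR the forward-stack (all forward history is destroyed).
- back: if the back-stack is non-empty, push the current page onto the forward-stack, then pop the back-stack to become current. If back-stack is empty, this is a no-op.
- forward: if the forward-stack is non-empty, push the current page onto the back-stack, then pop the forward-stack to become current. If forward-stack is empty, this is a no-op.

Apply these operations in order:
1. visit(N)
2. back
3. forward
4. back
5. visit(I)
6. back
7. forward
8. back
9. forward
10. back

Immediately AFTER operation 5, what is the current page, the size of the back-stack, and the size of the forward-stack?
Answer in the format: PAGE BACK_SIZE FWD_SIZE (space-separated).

After 1 (visit(N)): cur=N back=1 fwd=0
After 2 (back): cur=HOME back=0 fwd=1
After 3 (forward): cur=N back=1 fwd=0
After 4 (back): cur=HOME back=0 fwd=1
After 5 (visit(I)): cur=I back=1 fwd=0

I 1 0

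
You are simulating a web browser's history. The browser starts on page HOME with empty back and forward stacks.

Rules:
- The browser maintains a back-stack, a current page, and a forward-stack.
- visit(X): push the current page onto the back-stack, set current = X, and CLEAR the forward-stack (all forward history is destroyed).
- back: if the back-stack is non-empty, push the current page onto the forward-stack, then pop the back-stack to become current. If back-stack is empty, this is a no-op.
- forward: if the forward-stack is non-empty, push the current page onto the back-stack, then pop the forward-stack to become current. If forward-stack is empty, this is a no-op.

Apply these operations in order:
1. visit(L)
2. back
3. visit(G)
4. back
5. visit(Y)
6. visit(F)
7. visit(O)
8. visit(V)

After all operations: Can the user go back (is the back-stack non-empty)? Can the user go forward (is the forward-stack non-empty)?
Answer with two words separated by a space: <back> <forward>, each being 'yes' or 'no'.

Answer: yes no

Derivation:
After 1 (visit(L)): cur=L back=1 fwd=0
After 2 (back): cur=HOME back=0 fwd=1
After 3 (visit(G)): cur=G back=1 fwd=0
After 4 (back): cur=HOME back=0 fwd=1
After 5 (visit(Y)): cur=Y back=1 fwd=0
After 6 (visit(F)): cur=F back=2 fwd=0
After 7 (visit(O)): cur=O back=3 fwd=0
After 8 (visit(V)): cur=V back=4 fwd=0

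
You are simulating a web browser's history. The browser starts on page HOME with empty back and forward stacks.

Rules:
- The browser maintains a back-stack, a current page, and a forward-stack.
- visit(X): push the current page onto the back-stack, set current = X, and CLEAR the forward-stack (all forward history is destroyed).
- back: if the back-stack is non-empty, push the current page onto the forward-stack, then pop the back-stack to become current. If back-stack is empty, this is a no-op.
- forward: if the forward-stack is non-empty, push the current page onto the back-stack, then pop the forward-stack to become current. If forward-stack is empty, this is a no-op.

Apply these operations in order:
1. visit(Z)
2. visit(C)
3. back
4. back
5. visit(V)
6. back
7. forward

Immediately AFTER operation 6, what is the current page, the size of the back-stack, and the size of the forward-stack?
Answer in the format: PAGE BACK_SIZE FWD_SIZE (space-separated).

After 1 (visit(Z)): cur=Z back=1 fwd=0
After 2 (visit(C)): cur=C back=2 fwd=0
After 3 (back): cur=Z back=1 fwd=1
After 4 (back): cur=HOME back=0 fwd=2
After 5 (visit(V)): cur=V back=1 fwd=0
After 6 (back): cur=HOME back=0 fwd=1

HOME 0 1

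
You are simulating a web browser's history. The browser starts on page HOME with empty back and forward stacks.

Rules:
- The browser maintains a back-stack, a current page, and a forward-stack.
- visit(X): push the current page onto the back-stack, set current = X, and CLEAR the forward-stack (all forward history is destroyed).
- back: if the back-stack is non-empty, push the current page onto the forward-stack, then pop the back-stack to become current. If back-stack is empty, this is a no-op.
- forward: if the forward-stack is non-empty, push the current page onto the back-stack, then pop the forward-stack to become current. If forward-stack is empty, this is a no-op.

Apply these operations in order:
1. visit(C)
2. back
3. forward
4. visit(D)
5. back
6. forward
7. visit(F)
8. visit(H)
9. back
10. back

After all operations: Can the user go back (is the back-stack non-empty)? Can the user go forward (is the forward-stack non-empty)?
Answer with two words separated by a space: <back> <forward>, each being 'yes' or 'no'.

Answer: yes yes

Derivation:
After 1 (visit(C)): cur=C back=1 fwd=0
After 2 (back): cur=HOME back=0 fwd=1
After 3 (forward): cur=C back=1 fwd=0
After 4 (visit(D)): cur=D back=2 fwd=0
After 5 (back): cur=C back=1 fwd=1
After 6 (forward): cur=D back=2 fwd=0
After 7 (visit(F)): cur=F back=3 fwd=0
After 8 (visit(H)): cur=H back=4 fwd=0
After 9 (back): cur=F back=3 fwd=1
After 10 (back): cur=D back=2 fwd=2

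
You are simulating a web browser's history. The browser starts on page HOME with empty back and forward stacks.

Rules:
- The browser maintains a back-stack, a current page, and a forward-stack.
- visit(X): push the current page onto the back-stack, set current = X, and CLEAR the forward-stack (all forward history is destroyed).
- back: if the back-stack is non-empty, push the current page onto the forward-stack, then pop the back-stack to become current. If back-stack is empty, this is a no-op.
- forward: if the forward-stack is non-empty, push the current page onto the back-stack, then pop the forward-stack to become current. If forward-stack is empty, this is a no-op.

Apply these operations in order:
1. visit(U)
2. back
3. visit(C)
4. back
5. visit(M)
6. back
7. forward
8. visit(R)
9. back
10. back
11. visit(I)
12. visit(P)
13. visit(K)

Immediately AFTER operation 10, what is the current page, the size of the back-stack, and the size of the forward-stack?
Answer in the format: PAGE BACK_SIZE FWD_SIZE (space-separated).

After 1 (visit(U)): cur=U back=1 fwd=0
After 2 (back): cur=HOME back=0 fwd=1
After 3 (visit(C)): cur=C back=1 fwd=0
After 4 (back): cur=HOME back=0 fwd=1
After 5 (visit(M)): cur=M back=1 fwd=0
After 6 (back): cur=HOME back=0 fwd=1
After 7 (forward): cur=M back=1 fwd=0
After 8 (visit(R)): cur=R back=2 fwd=0
After 9 (back): cur=M back=1 fwd=1
After 10 (back): cur=HOME back=0 fwd=2

HOME 0 2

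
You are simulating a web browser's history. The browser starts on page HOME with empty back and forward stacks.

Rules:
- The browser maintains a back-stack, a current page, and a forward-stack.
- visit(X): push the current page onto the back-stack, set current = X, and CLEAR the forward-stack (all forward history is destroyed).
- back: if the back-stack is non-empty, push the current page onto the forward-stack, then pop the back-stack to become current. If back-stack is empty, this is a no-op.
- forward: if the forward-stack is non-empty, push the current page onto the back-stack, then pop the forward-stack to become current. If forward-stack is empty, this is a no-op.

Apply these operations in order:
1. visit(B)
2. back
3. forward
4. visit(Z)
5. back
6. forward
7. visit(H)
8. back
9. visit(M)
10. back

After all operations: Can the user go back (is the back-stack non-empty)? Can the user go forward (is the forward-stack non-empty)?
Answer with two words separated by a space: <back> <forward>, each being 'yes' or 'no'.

After 1 (visit(B)): cur=B back=1 fwd=0
After 2 (back): cur=HOME back=0 fwd=1
After 3 (forward): cur=B back=1 fwd=0
After 4 (visit(Z)): cur=Z back=2 fwd=0
After 5 (back): cur=B back=1 fwd=1
After 6 (forward): cur=Z back=2 fwd=0
After 7 (visit(H)): cur=H back=3 fwd=0
After 8 (back): cur=Z back=2 fwd=1
After 9 (visit(M)): cur=M back=3 fwd=0
After 10 (back): cur=Z back=2 fwd=1

Answer: yes yes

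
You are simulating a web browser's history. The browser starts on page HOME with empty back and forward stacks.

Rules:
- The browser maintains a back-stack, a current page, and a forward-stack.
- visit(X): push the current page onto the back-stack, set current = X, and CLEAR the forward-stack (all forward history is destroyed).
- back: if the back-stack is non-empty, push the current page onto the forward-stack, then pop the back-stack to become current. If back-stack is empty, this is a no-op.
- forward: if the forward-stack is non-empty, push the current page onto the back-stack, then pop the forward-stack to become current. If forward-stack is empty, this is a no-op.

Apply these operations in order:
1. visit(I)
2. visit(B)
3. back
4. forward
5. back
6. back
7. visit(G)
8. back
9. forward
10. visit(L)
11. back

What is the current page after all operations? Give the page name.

Answer: G

Derivation:
After 1 (visit(I)): cur=I back=1 fwd=0
After 2 (visit(B)): cur=B back=2 fwd=0
After 3 (back): cur=I back=1 fwd=1
After 4 (forward): cur=B back=2 fwd=0
After 5 (back): cur=I back=1 fwd=1
After 6 (back): cur=HOME back=0 fwd=2
After 7 (visit(G)): cur=G back=1 fwd=0
After 8 (back): cur=HOME back=0 fwd=1
After 9 (forward): cur=G back=1 fwd=0
After 10 (visit(L)): cur=L back=2 fwd=0
After 11 (back): cur=G back=1 fwd=1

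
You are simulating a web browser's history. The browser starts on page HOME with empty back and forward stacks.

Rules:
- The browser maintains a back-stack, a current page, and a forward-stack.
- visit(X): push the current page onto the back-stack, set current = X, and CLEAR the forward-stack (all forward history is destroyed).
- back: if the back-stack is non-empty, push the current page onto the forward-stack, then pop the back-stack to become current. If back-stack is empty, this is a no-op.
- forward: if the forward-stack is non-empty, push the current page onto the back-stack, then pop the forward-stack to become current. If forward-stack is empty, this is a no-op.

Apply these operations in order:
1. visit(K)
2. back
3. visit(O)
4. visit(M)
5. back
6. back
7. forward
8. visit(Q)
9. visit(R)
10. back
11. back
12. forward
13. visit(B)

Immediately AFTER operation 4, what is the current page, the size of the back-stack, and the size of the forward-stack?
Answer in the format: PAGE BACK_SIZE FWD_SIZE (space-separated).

After 1 (visit(K)): cur=K back=1 fwd=0
After 2 (back): cur=HOME back=0 fwd=1
After 3 (visit(O)): cur=O back=1 fwd=0
After 4 (visit(M)): cur=M back=2 fwd=0

M 2 0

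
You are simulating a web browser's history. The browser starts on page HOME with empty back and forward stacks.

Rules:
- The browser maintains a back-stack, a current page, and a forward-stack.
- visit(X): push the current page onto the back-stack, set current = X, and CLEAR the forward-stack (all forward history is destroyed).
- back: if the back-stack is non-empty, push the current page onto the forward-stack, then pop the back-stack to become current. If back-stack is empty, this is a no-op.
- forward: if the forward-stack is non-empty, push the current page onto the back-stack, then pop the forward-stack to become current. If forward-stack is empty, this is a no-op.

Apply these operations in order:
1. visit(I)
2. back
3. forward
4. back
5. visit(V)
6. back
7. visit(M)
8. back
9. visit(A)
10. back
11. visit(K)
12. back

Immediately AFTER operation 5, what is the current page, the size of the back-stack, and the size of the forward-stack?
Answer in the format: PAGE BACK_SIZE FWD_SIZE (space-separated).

After 1 (visit(I)): cur=I back=1 fwd=0
After 2 (back): cur=HOME back=0 fwd=1
After 3 (forward): cur=I back=1 fwd=0
After 4 (back): cur=HOME back=0 fwd=1
After 5 (visit(V)): cur=V back=1 fwd=0

V 1 0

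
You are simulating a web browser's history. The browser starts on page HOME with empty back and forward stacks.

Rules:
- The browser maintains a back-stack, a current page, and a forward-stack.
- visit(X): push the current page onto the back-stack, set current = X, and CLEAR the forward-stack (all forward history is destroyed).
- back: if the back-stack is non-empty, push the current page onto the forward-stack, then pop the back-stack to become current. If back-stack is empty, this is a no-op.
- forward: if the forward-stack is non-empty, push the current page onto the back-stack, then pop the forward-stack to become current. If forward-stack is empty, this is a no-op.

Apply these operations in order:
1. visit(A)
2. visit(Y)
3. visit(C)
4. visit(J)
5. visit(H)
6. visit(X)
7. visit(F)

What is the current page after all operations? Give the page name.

Answer: F

Derivation:
After 1 (visit(A)): cur=A back=1 fwd=0
After 2 (visit(Y)): cur=Y back=2 fwd=0
After 3 (visit(C)): cur=C back=3 fwd=0
After 4 (visit(J)): cur=J back=4 fwd=0
After 5 (visit(H)): cur=H back=5 fwd=0
After 6 (visit(X)): cur=X back=6 fwd=0
After 7 (visit(F)): cur=F back=7 fwd=0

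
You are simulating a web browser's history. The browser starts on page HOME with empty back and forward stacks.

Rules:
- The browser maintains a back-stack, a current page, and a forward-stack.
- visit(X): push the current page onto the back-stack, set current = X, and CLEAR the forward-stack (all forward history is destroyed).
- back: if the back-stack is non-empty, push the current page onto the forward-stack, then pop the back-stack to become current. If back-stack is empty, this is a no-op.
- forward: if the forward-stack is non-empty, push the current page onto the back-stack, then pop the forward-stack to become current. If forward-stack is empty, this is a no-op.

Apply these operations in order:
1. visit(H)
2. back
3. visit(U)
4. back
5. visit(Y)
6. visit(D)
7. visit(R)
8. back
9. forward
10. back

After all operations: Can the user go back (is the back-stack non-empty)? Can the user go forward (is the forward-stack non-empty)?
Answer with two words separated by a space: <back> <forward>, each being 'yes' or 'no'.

Answer: yes yes

Derivation:
After 1 (visit(H)): cur=H back=1 fwd=0
After 2 (back): cur=HOME back=0 fwd=1
After 3 (visit(U)): cur=U back=1 fwd=0
After 4 (back): cur=HOME back=0 fwd=1
After 5 (visit(Y)): cur=Y back=1 fwd=0
After 6 (visit(D)): cur=D back=2 fwd=0
After 7 (visit(R)): cur=R back=3 fwd=0
After 8 (back): cur=D back=2 fwd=1
After 9 (forward): cur=R back=3 fwd=0
After 10 (back): cur=D back=2 fwd=1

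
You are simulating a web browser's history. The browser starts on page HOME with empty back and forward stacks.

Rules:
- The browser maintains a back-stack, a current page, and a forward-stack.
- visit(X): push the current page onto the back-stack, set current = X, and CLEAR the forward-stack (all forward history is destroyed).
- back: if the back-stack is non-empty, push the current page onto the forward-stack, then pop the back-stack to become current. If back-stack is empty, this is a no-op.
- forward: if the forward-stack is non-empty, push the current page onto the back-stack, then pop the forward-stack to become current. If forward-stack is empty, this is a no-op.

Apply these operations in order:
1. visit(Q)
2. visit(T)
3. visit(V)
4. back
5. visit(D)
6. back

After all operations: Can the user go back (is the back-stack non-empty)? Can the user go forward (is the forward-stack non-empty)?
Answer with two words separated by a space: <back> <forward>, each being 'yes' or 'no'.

Answer: yes yes

Derivation:
After 1 (visit(Q)): cur=Q back=1 fwd=0
After 2 (visit(T)): cur=T back=2 fwd=0
After 3 (visit(V)): cur=V back=3 fwd=0
After 4 (back): cur=T back=2 fwd=1
After 5 (visit(D)): cur=D back=3 fwd=0
After 6 (back): cur=T back=2 fwd=1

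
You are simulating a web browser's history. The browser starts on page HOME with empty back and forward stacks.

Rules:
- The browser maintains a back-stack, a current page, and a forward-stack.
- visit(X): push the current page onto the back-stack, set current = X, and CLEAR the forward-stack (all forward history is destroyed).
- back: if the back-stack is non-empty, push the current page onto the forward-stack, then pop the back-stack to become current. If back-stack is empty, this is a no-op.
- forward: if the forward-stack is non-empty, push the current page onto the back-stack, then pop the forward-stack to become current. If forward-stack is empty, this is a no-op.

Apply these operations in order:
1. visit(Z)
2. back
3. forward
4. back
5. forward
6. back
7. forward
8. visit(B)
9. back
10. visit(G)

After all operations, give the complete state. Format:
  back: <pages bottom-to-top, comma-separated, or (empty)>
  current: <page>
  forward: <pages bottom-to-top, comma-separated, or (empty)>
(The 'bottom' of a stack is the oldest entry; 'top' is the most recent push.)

Answer: back: HOME,Z
current: G
forward: (empty)

Derivation:
After 1 (visit(Z)): cur=Z back=1 fwd=0
After 2 (back): cur=HOME back=0 fwd=1
After 3 (forward): cur=Z back=1 fwd=0
After 4 (back): cur=HOME back=0 fwd=1
After 5 (forward): cur=Z back=1 fwd=0
After 6 (back): cur=HOME back=0 fwd=1
After 7 (forward): cur=Z back=1 fwd=0
After 8 (visit(B)): cur=B back=2 fwd=0
After 9 (back): cur=Z back=1 fwd=1
After 10 (visit(G)): cur=G back=2 fwd=0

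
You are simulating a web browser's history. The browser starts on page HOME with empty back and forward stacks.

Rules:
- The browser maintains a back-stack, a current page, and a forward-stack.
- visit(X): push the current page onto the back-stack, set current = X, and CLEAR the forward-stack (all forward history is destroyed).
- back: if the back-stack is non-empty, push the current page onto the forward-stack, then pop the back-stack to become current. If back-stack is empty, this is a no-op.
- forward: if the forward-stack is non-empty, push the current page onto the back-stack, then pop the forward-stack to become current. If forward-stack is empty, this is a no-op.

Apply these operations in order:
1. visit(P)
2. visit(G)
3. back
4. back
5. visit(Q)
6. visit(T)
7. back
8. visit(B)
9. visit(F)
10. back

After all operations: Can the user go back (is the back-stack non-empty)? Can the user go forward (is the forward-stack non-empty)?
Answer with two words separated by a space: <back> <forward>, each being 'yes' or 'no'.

After 1 (visit(P)): cur=P back=1 fwd=0
After 2 (visit(G)): cur=G back=2 fwd=0
After 3 (back): cur=P back=1 fwd=1
After 4 (back): cur=HOME back=0 fwd=2
After 5 (visit(Q)): cur=Q back=1 fwd=0
After 6 (visit(T)): cur=T back=2 fwd=0
After 7 (back): cur=Q back=1 fwd=1
After 8 (visit(B)): cur=B back=2 fwd=0
After 9 (visit(F)): cur=F back=3 fwd=0
After 10 (back): cur=B back=2 fwd=1

Answer: yes yes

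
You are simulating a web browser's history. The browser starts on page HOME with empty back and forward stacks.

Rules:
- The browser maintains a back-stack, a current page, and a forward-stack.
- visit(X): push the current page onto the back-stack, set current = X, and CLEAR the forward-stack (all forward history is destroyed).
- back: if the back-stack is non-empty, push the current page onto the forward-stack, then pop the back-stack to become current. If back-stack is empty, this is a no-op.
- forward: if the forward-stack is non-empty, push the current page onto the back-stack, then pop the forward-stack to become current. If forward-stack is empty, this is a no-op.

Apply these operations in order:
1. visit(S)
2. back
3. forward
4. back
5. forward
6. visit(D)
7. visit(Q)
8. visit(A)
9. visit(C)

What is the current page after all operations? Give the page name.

After 1 (visit(S)): cur=S back=1 fwd=0
After 2 (back): cur=HOME back=0 fwd=1
After 3 (forward): cur=S back=1 fwd=0
After 4 (back): cur=HOME back=0 fwd=1
After 5 (forward): cur=S back=1 fwd=0
After 6 (visit(D)): cur=D back=2 fwd=0
After 7 (visit(Q)): cur=Q back=3 fwd=0
After 8 (visit(A)): cur=A back=4 fwd=0
After 9 (visit(C)): cur=C back=5 fwd=0

Answer: C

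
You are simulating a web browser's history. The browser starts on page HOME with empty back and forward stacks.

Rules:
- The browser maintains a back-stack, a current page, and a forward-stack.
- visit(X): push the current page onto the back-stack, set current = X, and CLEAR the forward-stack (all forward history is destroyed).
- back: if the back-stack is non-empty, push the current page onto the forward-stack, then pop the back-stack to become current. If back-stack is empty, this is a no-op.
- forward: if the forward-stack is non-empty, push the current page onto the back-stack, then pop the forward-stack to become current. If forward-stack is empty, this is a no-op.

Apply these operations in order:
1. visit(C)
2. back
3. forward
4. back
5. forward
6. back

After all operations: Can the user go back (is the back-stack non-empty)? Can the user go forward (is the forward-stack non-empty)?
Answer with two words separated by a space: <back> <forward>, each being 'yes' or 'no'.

Answer: no yes

Derivation:
After 1 (visit(C)): cur=C back=1 fwd=0
After 2 (back): cur=HOME back=0 fwd=1
After 3 (forward): cur=C back=1 fwd=0
After 4 (back): cur=HOME back=0 fwd=1
After 5 (forward): cur=C back=1 fwd=0
After 6 (back): cur=HOME back=0 fwd=1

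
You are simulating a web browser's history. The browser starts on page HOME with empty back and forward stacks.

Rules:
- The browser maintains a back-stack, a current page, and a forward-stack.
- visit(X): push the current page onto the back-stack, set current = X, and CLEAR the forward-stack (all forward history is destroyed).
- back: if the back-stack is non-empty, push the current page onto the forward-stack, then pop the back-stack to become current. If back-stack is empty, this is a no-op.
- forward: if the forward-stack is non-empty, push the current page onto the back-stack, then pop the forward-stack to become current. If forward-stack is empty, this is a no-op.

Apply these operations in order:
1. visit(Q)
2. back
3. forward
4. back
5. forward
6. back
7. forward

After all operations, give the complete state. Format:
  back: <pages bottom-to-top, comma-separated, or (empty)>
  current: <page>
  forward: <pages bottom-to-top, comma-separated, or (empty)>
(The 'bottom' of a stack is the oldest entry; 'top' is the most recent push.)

After 1 (visit(Q)): cur=Q back=1 fwd=0
After 2 (back): cur=HOME back=0 fwd=1
After 3 (forward): cur=Q back=1 fwd=0
After 4 (back): cur=HOME back=0 fwd=1
After 5 (forward): cur=Q back=1 fwd=0
After 6 (back): cur=HOME back=0 fwd=1
After 7 (forward): cur=Q back=1 fwd=0

Answer: back: HOME
current: Q
forward: (empty)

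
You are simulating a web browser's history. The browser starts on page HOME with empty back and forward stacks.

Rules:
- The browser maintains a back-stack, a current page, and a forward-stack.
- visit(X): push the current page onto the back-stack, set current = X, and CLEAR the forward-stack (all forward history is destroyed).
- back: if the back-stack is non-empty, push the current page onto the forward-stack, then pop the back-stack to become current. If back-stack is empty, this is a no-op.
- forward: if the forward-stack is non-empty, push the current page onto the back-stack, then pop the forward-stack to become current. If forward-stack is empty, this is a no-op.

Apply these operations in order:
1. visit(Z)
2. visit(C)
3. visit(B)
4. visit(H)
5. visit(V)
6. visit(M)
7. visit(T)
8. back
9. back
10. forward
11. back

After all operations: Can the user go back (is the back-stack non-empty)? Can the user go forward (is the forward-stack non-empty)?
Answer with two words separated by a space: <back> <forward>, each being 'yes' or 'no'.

After 1 (visit(Z)): cur=Z back=1 fwd=0
After 2 (visit(C)): cur=C back=2 fwd=0
After 3 (visit(B)): cur=B back=3 fwd=0
After 4 (visit(H)): cur=H back=4 fwd=0
After 5 (visit(V)): cur=V back=5 fwd=0
After 6 (visit(M)): cur=M back=6 fwd=0
After 7 (visit(T)): cur=T back=7 fwd=0
After 8 (back): cur=M back=6 fwd=1
After 9 (back): cur=V back=5 fwd=2
After 10 (forward): cur=M back=6 fwd=1
After 11 (back): cur=V back=5 fwd=2

Answer: yes yes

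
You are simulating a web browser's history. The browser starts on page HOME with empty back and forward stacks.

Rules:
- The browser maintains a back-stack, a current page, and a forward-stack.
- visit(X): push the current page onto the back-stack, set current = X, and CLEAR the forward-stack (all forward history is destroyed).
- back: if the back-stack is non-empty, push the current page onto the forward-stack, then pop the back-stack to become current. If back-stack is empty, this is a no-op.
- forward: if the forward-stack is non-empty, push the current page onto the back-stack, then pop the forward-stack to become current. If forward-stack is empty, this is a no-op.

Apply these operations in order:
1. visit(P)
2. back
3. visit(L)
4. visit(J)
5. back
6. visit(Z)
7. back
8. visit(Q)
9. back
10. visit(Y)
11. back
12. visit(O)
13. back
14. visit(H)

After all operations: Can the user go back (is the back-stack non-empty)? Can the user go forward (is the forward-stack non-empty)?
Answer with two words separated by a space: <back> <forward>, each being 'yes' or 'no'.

After 1 (visit(P)): cur=P back=1 fwd=0
After 2 (back): cur=HOME back=0 fwd=1
After 3 (visit(L)): cur=L back=1 fwd=0
After 4 (visit(J)): cur=J back=2 fwd=0
After 5 (back): cur=L back=1 fwd=1
After 6 (visit(Z)): cur=Z back=2 fwd=0
After 7 (back): cur=L back=1 fwd=1
After 8 (visit(Q)): cur=Q back=2 fwd=0
After 9 (back): cur=L back=1 fwd=1
After 10 (visit(Y)): cur=Y back=2 fwd=0
After 11 (back): cur=L back=1 fwd=1
After 12 (visit(O)): cur=O back=2 fwd=0
After 13 (back): cur=L back=1 fwd=1
After 14 (visit(H)): cur=H back=2 fwd=0

Answer: yes no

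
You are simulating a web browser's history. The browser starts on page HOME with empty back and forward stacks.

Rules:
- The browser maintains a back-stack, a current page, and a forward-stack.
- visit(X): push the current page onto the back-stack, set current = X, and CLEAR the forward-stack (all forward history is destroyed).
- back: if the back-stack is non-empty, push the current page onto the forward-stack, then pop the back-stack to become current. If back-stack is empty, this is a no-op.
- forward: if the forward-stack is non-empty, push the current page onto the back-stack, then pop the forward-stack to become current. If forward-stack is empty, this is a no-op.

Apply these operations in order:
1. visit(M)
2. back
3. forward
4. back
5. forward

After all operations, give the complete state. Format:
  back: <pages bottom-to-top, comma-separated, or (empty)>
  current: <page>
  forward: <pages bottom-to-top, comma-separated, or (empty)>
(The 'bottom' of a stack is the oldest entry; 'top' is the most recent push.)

After 1 (visit(M)): cur=M back=1 fwd=0
After 2 (back): cur=HOME back=0 fwd=1
After 3 (forward): cur=M back=1 fwd=0
After 4 (back): cur=HOME back=0 fwd=1
After 5 (forward): cur=M back=1 fwd=0

Answer: back: HOME
current: M
forward: (empty)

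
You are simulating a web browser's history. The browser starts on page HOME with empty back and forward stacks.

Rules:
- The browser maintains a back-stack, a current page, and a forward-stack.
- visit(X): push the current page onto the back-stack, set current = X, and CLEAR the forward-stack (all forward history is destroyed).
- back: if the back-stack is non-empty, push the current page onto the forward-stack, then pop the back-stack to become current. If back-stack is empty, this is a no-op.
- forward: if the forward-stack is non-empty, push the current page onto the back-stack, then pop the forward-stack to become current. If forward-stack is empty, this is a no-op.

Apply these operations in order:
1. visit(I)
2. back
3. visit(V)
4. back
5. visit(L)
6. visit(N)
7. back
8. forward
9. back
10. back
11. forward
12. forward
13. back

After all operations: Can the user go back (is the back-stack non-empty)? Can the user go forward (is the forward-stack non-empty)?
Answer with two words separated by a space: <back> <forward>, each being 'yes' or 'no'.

Answer: yes yes

Derivation:
After 1 (visit(I)): cur=I back=1 fwd=0
After 2 (back): cur=HOME back=0 fwd=1
After 3 (visit(V)): cur=V back=1 fwd=0
After 4 (back): cur=HOME back=0 fwd=1
After 5 (visit(L)): cur=L back=1 fwd=0
After 6 (visit(N)): cur=N back=2 fwd=0
After 7 (back): cur=L back=1 fwd=1
After 8 (forward): cur=N back=2 fwd=0
After 9 (back): cur=L back=1 fwd=1
After 10 (back): cur=HOME back=0 fwd=2
After 11 (forward): cur=L back=1 fwd=1
After 12 (forward): cur=N back=2 fwd=0
After 13 (back): cur=L back=1 fwd=1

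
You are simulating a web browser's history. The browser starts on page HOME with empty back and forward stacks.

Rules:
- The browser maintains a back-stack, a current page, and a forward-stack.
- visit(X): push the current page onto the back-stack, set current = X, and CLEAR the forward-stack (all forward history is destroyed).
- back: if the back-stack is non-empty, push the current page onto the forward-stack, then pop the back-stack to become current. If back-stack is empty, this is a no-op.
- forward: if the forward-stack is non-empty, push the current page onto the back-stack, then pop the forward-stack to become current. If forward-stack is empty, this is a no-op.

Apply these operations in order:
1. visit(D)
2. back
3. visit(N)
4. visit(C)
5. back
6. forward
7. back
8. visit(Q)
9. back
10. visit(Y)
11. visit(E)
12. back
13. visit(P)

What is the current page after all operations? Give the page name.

Answer: P

Derivation:
After 1 (visit(D)): cur=D back=1 fwd=0
After 2 (back): cur=HOME back=0 fwd=1
After 3 (visit(N)): cur=N back=1 fwd=0
After 4 (visit(C)): cur=C back=2 fwd=0
After 5 (back): cur=N back=1 fwd=1
After 6 (forward): cur=C back=2 fwd=0
After 7 (back): cur=N back=1 fwd=1
After 8 (visit(Q)): cur=Q back=2 fwd=0
After 9 (back): cur=N back=1 fwd=1
After 10 (visit(Y)): cur=Y back=2 fwd=0
After 11 (visit(E)): cur=E back=3 fwd=0
After 12 (back): cur=Y back=2 fwd=1
After 13 (visit(P)): cur=P back=3 fwd=0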